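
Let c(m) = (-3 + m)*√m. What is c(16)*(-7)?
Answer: -364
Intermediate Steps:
c(m) = √m*(-3 + m)
c(16)*(-7) = (√16*(-3 + 16))*(-7) = (4*13)*(-7) = 52*(-7) = -364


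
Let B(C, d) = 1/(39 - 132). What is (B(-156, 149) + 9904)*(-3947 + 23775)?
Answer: 18262995788/93 ≈ 1.9638e+8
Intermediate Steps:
B(C, d) = -1/93 (B(C, d) = 1/(-93) = -1/93)
(B(-156, 149) + 9904)*(-3947 + 23775) = (-1/93 + 9904)*(-3947 + 23775) = (921071/93)*19828 = 18262995788/93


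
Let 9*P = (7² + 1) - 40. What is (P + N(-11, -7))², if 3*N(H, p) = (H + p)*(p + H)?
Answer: 964324/81 ≈ 11905.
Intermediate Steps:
N(H, p) = (H + p)²/3 (N(H, p) = ((H + p)*(p + H))/3 = ((H + p)*(H + p))/3 = (H + p)²/3)
P = 10/9 (P = ((7² + 1) - 40)/9 = ((49 + 1) - 40)/9 = (50 - 40)/9 = (⅑)*10 = 10/9 ≈ 1.1111)
(P + N(-11, -7))² = (10/9 + (-11 - 7)²/3)² = (10/9 + (⅓)*(-18)²)² = (10/9 + (⅓)*324)² = (10/9 + 108)² = (982/9)² = 964324/81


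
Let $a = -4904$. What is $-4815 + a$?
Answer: $-9719$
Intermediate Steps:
$-4815 + a = -4815 - 4904 = -9719$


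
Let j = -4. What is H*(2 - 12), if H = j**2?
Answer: -160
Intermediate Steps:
H = 16 (H = (-4)**2 = 16)
H*(2 - 12) = 16*(2 - 12) = 16*(-10) = -160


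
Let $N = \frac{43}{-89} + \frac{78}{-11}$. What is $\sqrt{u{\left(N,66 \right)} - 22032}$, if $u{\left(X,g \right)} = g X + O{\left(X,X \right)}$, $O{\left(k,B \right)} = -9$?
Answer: $\frac{i \sqrt{178546371}}{89} \approx 150.14 i$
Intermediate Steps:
$N = - \frac{7415}{979}$ ($N = 43 \left(- \frac{1}{89}\right) + 78 \left(- \frac{1}{11}\right) = - \frac{43}{89} - \frac{78}{11} = - \frac{7415}{979} \approx -7.5741$)
$u{\left(X,g \right)} = -9 + X g$ ($u{\left(X,g \right)} = g X - 9 = X g - 9 = -9 + X g$)
$\sqrt{u{\left(N,66 \right)} - 22032} = \sqrt{\left(-9 - \frac{44490}{89}\right) - 22032} = \sqrt{- \frac{45291}{89} - 22032} = \sqrt{- \frac{2006139}{89}} = \frac{i \sqrt{178546371}}{89}$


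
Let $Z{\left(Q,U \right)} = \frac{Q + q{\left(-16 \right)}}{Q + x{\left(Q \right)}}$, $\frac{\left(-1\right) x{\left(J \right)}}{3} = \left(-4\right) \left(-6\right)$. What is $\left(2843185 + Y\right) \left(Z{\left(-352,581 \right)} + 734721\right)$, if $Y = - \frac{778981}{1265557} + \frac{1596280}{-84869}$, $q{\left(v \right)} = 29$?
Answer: $\frac{11891365293726902441366339}{5692547522749} \approx 2.0889 \cdot 10^{12}$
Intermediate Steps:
$x{\left(J \right)} = -72$ ($x{\left(J \right)} = - 3 \left(\left(-4\right) \left(-6\right)\right) = \left(-3\right) 24 = -72$)
$Z{\left(Q,U \right)} = \frac{29 + Q}{-72 + Q}$ ($Z{\left(Q,U \right)} = \frac{Q + 29}{Q - 72} = \frac{29 + Q}{-72 + Q}$)
$Y = - \frac{2086294666449}{107406557033}$ ($Y = \left(-778981\right) \frac{1}{1265557} + 1596280 \left(- \frac{1}{84869}\right) = - \frac{778981}{1265557} - \frac{1596280}{84869} = - \frac{2086294666449}{107406557033} \approx -19.424$)
$\left(2843185 + Y\right) \left(Z{\left(-352,581 \right)} + 734721\right) = \left(2843185 - \frac{2086294666449}{107406557033}\right) \left(\frac{29 - 352}{-72 - 352} + 734721\right) = \frac{305374625563203656 \left(\frac{1}{-424} \left(-323\right) + 734721\right)}{107406557033} = \frac{305374625563203656 \left(\left(- \frac{1}{424}\right) \left(-323\right) + 734721\right)}{107406557033} = \frac{305374625563203656 \left(\frac{323}{424} + 734721\right)}{107406557033} = \frac{305374625563203656}{107406557033} \cdot \frac{311522027}{424} = \frac{11891365293726902441366339}{5692547522749}$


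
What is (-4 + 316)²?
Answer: 97344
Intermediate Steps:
(-4 + 316)² = 312² = 97344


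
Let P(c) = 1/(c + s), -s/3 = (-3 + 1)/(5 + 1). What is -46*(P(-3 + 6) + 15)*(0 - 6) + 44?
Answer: 4253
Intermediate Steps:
s = 1 (s = -3*(-3 + 1)/(5 + 1) = -(-6)/6 = -3*(-1/3) = 1)
P(c) = 1/(1 + c) (P(c) = 1/(c + 1) = 1/(1 + c))
-46*(P(-3 + 6) + 15)*(0 - 6) + 44 = -46*(1/(1 + (-3 + 6)) + 15)*(0 - 6) + 44 = -46*(1/(1 + 3) + 15)*(-6) + 44 = -46*(1/4 + 15)*(-6) + 44 = -1403*(-6)/2 + 44 = -46*(-183/2) + 44 = 4209 + 44 = 4253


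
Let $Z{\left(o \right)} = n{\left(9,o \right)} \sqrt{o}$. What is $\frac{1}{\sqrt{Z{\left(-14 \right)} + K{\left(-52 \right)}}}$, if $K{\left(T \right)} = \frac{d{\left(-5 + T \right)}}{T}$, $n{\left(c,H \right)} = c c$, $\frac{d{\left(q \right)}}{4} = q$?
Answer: $\frac{\sqrt{39}}{3 \sqrt{19 + 351 i \sqrt{14}}} \approx 0.040908 - 0.04032 i$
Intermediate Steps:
$d{\left(q \right)} = 4 q$
$n{\left(c,H \right)} = c^{2}$
$Z{\left(o \right)} = 81 \sqrt{o}$ ($Z{\left(o \right)} = 9^{2} \sqrt{o} = 81 \sqrt{o}$)
$K{\left(T \right)} = \frac{-20 + 4 T}{T}$ ($K{\left(T \right)} = \frac{4 \left(-5 + T\right)}{T} = \frac{-20 + 4 T}{T}$)
$\frac{1}{\sqrt{Z{\left(-14 \right)} + K{\left(-52 \right)}}} = \frac{1}{\sqrt{81 \sqrt{-14} + \left(4 - \frac{20}{-52}\right)}} = \frac{1}{\sqrt{81 i \sqrt{14} + \left(4 - - \frac{5}{13}\right)}} = \frac{1}{\sqrt{81 i \sqrt{14} + \left(4 + \frac{5}{13}\right)}} = \frac{1}{\sqrt{81 i \sqrt{14} + \frac{57}{13}}} = \frac{1}{\sqrt{\frac{57}{13} + 81 i \sqrt{14}}}$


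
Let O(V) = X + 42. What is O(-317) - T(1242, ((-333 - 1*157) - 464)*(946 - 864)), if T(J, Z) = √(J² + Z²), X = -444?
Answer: -402 - 18*√18892477 ≈ -78640.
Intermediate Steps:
O(V) = -402 (O(V) = -444 + 42 = -402)
O(-317) - T(1242, ((-333 - 1*157) - 464)*(946 - 864)) = -402 - √(1242² + (((-333 - 1*157) - 464)*(946 - 864))²) = -402 - √(1542564 + (((-333 - 157) - 464)*82)²) = -402 - √(1542564 + ((-490 - 464)*82)²) = -402 - √(1542564 + (-954*82)²) = -402 - √(1542564 + (-78228)²) = -402 - √(1542564 + 6119619984) = -402 - √6121162548 = -402 - 18*√18892477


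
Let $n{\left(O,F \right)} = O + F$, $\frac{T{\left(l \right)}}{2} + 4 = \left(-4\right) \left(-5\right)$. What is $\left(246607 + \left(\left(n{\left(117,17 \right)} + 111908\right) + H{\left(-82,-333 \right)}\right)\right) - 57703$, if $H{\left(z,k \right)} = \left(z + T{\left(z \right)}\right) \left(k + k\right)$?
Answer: $334246$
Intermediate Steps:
$T{\left(l \right)} = 32$ ($T{\left(l \right)} = -8 + 2 \left(\left(-4\right) \left(-5\right)\right) = -8 + 2 \cdot 20 = -8 + 40 = 32$)
$H{\left(z,k \right)} = 2 k \left(32 + z\right)$ ($H{\left(z,k \right)} = \left(z + 32\right) \left(k + k\right) = \left(32 + z\right) 2 k = 2 k \left(32 + z\right)$)
$n{\left(O,F \right)} = F + O$
$\left(246607 + \left(\left(n{\left(117,17 \right)} + 111908\right) + H{\left(-82,-333 \right)}\right)\right) - 57703 = \left(246607 + \left(\left(\left(17 + 117\right) + 111908\right) + 2 \left(-333\right) \left(32 - 82\right)\right)\right) - 57703 = \left(246607 + \left(\left(134 + 111908\right) + 2 \left(-333\right) \left(-50\right)\right)\right) - 57703 = \left(246607 + \left(112042 + 33300\right)\right) - 57703 = \left(246607 + 145342\right) - 57703 = 391949 - 57703 = 334246$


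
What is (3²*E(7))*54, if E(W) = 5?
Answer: 2430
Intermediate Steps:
(3²*E(7))*54 = (3²*5)*54 = (9*5)*54 = 45*54 = 2430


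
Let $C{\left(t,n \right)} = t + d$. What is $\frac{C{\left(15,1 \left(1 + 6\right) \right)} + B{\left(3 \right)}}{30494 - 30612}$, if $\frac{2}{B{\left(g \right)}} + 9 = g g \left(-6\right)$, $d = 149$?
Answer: $- \frac{5165}{3717} \approx -1.3896$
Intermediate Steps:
$B{\left(g \right)} = \frac{2}{-9 - 6 g^{2}}$ ($B{\left(g \right)} = \frac{2}{-9 + g g \left(-6\right)} = \frac{2}{-9 + g^{2} \left(-6\right)} = \frac{2}{-9 - 6 g^{2}}$)
$C{\left(t,n \right)} = 149 + t$ ($C{\left(t,n \right)} = t + 149 = 149 + t$)
$\frac{C{\left(15,1 \left(1 + 6\right) \right)} + B{\left(3 \right)}}{30494 - 30612} = \frac{\left(149 + 15\right) - \frac{2}{9 + 6 \cdot 3^{2}}}{30494 - 30612} = \frac{164 - \frac{2}{9 + 6 \cdot 9}}{-118} = \left(164 - \frac{2}{9 + 54}\right) \left(- \frac{1}{118}\right) = \left(164 - \frac{2}{63}\right) \left(- \frac{1}{118}\right) = \frac{10330}{63} \left(- \frac{1}{118}\right) = - \frac{5165}{3717}$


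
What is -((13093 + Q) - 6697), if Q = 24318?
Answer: -30714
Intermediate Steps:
-((13093 + Q) - 6697) = -((13093 + 24318) - 6697) = -(37411 - 6697) = -1*30714 = -30714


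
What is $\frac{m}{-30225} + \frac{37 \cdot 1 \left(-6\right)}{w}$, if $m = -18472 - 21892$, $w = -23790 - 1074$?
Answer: $\frac{4550993}{3385200} \approx 1.3444$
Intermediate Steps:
$w = -24864$
$m = -40364$ ($m = -18472 - 21892 = -40364$)
$\frac{m}{-30225} + \frac{37 \cdot 1 \left(-6\right)}{w} = - \frac{40364}{-30225} + \frac{37 \cdot 1 \left(-6\right)}{-24864} = \left(-40364\right) \left(- \frac{1}{30225}\right) + 37 \left(-6\right) \left(- \frac{1}{24864}\right) = \frac{40364}{30225} - - \frac{1}{112} = \frac{40364}{30225} + \frac{1}{112} = \frac{4550993}{3385200}$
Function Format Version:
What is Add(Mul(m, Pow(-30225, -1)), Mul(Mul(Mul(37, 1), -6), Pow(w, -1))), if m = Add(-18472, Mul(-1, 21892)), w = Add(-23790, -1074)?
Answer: Rational(4550993, 3385200) ≈ 1.3444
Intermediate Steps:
w = -24864
m = -40364 (m = Add(-18472, -21892) = -40364)
Add(Mul(m, Pow(-30225, -1)), Mul(Mul(Mul(37, 1), -6), Pow(w, -1))) = Add(Mul(-40364, Pow(-30225, -1)), Mul(Mul(Mul(37, 1), -6), Pow(-24864, -1))) = Add(Mul(-40364, Rational(-1, 30225)), Mul(Mul(37, -6), Rational(-1, 24864))) = Add(Rational(40364, 30225), Mul(-222, Rational(-1, 24864))) = Add(Rational(40364, 30225), Rational(1, 112)) = Rational(4550993, 3385200)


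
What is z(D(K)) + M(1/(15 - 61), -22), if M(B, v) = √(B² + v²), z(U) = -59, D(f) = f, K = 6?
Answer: -59 + √1024145/46 ≈ -37.000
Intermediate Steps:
z(D(K)) + M(1/(15 - 61), -22) = -59 + √((1/(15 - 61))² + (-22)²) = -59 + √((1/(-46))² + 484) = -59 + √((-1/46)² + 484) = -59 + √(1/2116 + 484) = -59 + √(1024145/2116) = -59 + √1024145/46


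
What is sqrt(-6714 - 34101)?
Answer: 3*I*sqrt(4535) ≈ 202.03*I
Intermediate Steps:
sqrt(-6714 - 34101) = sqrt(-40815) = 3*I*sqrt(4535)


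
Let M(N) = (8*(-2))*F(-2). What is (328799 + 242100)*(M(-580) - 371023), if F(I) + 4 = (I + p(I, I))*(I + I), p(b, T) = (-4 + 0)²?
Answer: -211268596637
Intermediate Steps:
p(b, T) = 16 (p(b, T) = (-4)² = 16)
F(I) = -4 + 2*I*(16 + I) (F(I) = -4 + (I + 16)*(I + I) = -4 + (16 + I)*(2*I) = -4 + 2*I*(16 + I))
M(N) = 960 (M(N) = (8*(-2))*(-4 + 2*(-2)² + 32*(-2)) = -16*(-4 + 2*4 - 64) = -16*(-4 + 8 - 64) = -16*(-60) = 960)
(328799 + 242100)*(M(-580) - 371023) = (328799 + 242100)*(960 - 371023) = 570899*(-370063) = -211268596637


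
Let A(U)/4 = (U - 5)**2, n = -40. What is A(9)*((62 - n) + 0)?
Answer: 6528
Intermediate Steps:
A(U) = 4*(-5 + U)**2 (A(U) = 4*(U - 5)**2 = 4*(-5 + U)**2)
A(9)*((62 - n) + 0) = (4*(-5 + 9)**2)*((62 - 1*(-40)) + 0) = (4*4**2)*((62 + 40) + 0) = (4*16)*(102 + 0) = 64*102 = 6528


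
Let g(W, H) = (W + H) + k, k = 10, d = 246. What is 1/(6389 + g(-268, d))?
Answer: 1/6377 ≈ 0.00015681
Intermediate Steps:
g(W, H) = 10 + H + W (g(W, H) = (W + H) + 10 = (H + W) + 10 = 10 + H + W)
1/(6389 + g(-268, d)) = 1/(6389 + (10 + 246 - 268)) = 1/(6389 - 12) = 1/6377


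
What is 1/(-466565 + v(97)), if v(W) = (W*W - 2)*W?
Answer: 1/445914 ≈ 2.2426e-6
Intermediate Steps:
v(W) = W*(-2 + W²) (v(W) = (W² - 2)*W = (-2 + W²)*W = W*(-2 + W²))
1/(-466565 + v(97)) = 1/(-466565 + 97*(-2 + 97²)) = 1/(-466565 + 97*(-2 + 9409)) = 1/(-466565 + 97*9407) = 1/(-466565 + 912479) = 1/445914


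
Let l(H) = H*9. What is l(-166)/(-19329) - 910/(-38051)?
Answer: 1908656/18858661 ≈ 0.10121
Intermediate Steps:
l(H) = 9*H
l(-166)/(-19329) - 910/(-38051) = (9*(-166))/(-19329) - 910/(-38051) = -1494*(-1/19329) - 910*(-1/38051) = 498/6443 + 70/2927 = 1908656/18858661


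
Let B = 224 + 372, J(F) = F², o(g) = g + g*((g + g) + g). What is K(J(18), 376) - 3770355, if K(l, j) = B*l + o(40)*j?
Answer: -1757411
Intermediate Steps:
o(g) = g + 3*g² (o(g) = g + g*(2*g + g) = g + g*(3*g) = g + 3*g²)
B = 596
K(l, j) = 596*l + 4840*j (K(l, j) = 596*l + (40*(1 + 3*40))*j = 596*l + (40*(1 + 120))*j = 596*l + (40*121)*j = 596*l + 4840*j)
K(J(18), 376) - 3770355 = (596*18² + 4840*376) - 3770355 = (596*324 + 1819840) - 3770355 = (193104 + 1819840) - 3770355 = 2012944 - 3770355 = -1757411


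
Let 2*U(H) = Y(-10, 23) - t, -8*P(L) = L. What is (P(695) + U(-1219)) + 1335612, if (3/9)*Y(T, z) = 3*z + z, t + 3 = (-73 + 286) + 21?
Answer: 10684381/8 ≈ 1.3355e+6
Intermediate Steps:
t = 231 (t = -3 + ((-73 + 286) + 21) = -3 + (213 + 21) = -3 + 234 = 231)
Y(T, z) = 12*z (Y(T, z) = 3*(3*z + z) = 3*(4*z) = 12*z)
P(L) = -L/8
U(H) = 45/2 (U(H) = (12*23 - 1*231)/2 = (276 - 231)/2 = (½)*45 = 45/2)
(P(695) + U(-1219)) + 1335612 = (-⅛*695 + 45/2) + 1335612 = (-695/8 + 45/2) + 1335612 = -515/8 + 1335612 = 10684381/8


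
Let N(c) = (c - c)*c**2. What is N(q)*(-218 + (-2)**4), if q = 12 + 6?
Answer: 0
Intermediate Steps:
q = 18
N(c) = 0 (N(c) = 0*c**2 = 0)
N(q)*(-218 + (-2)**4) = 0*(-218 + (-2)**4) = 0*(-218 + 16) = 0*(-202) = 0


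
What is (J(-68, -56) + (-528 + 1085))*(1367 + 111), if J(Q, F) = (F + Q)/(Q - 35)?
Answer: 84977610/103 ≈ 8.2503e+5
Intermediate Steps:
J(Q, F) = (F + Q)/(-35 + Q)
(J(-68, -56) + (-528 + 1085))*(1367 + 111) = ((-56 - 68)/(-35 - 68) + (-528 + 1085))*(1367 + 111) = (-124/(-103) + 557)*1478 = (-1/103*(-124) + 557)*1478 = (124/103 + 557)*1478 = (57495/103)*1478 = 84977610/103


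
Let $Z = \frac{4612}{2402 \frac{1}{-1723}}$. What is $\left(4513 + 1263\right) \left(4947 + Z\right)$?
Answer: $\frac{11367797584}{1201} \approx 9.4653 \cdot 10^{6}$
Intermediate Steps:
$Z = - \frac{3973238}{1201}$ ($Z = \frac{4612}{2402 \left(- \frac{1}{1723}\right)} = \frac{4612}{- \frac{2402}{1723}} = 4612 \left(- \frac{1723}{2402}\right) = - \frac{3973238}{1201} \approx -3308.3$)
$\left(4513 + 1263\right) \left(4947 + Z\right) = \left(4513 + 1263\right) \left(4947 - \frac{3973238}{1201}\right) = 5776 \cdot \frac{1968109}{1201} = \frac{11367797584}{1201}$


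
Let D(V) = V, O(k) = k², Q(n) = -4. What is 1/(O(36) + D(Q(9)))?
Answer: 1/1292 ≈ 0.00077399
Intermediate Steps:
1/(O(36) + D(Q(9))) = 1/(36² - 4) = 1/(1296 - 4) = 1/1292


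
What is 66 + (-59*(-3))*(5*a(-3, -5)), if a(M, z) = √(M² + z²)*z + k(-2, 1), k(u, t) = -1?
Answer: -819 - 4425*√34 ≈ -26621.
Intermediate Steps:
a(M, z) = -1 + z*√(M² + z²) (a(M, z) = √(M² + z²)*z - 1 = z*√(M² + z²) - 1 = -1 + z*√(M² + z²))
66 + (-59*(-3))*(5*a(-3, -5)) = 66 + (-59*(-3))*(5*(-1 - 5*√((-3)² + (-5)²))) = 66 + 177*(5*(-1 - 5*√(9 + 25))) = 66 + 177*(5*(-1 - 5*√34)) = 66 + 177*(-5 - 25*√34) = 66 + (-885 - 4425*√34) = -819 - 4425*√34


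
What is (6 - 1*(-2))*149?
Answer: 1192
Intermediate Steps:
(6 - 1*(-2))*149 = (6 + 2)*149 = 8*149 = 1192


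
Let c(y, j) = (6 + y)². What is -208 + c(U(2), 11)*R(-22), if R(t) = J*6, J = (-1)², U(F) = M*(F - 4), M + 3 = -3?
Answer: 1736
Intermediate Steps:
M = -6 (M = -3 - 3 = -6)
U(F) = 24 - 6*F (U(F) = -6*(F - 4) = -6*(-4 + F) = 24 - 6*F)
J = 1
R(t) = 6 (R(t) = 1*6 = 6)
-208 + c(U(2), 11)*R(-22) = -208 + (6 + (24 - 6*2))²*6 = -208 + (6 + (24 - 12))²*6 = -208 + (6 + 12)²*6 = -208 + 18²*6 = -208 + 324*6 = -208 + 1944 = 1736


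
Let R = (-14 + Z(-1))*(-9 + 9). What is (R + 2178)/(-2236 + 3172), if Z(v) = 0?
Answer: 121/52 ≈ 2.3269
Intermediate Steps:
R = 0 (R = (-14 + 0)*(-9 + 9) = -14*0 = 0)
(R + 2178)/(-2236 + 3172) = (0 + 2178)/(-2236 + 3172) = 2178/936 = 2178*(1/936) = 121/52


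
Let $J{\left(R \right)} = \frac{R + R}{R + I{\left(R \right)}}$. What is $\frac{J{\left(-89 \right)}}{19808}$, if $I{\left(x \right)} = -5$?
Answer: $\frac{89}{930976} \approx 9.5599 \cdot 10^{-5}$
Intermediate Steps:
$J{\left(R \right)} = \frac{2 R}{-5 + R}$ ($J{\left(R \right)} = \frac{R + R}{R - 5} = \frac{2 R}{-5 + R}$)
$\frac{J{\left(-89 \right)}}{19808} = \frac{2 \left(-89\right) \frac{1}{-5 - 89}}{19808} = 2 \left(-89\right) \frac{1}{-94} \cdot \frac{1}{19808} = 2 \left(-89\right) \left(- \frac{1}{94}\right) \frac{1}{19808} = \frac{89}{47} \cdot \frac{1}{19808} = \frac{89}{930976}$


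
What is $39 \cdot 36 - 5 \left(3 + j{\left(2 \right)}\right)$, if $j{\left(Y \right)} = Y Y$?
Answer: $1369$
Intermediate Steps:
$j{\left(Y \right)} = Y^{2}$
$39 \cdot 36 - 5 \left(3 + j{\left(2 \right)}\right) = 39 \cdot 36 - 5 \left(3 + 2^{2}\right) = 1404 - 5 \left(3 + 4\right) = 1404 - 35 = 1369$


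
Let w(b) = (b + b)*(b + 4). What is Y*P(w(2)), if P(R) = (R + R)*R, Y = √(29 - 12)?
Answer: 1152*√17 ≈ 4749.8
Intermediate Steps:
Y = √17 ≈ 4.1231
w(b) = 2*b*(4 + b) (w(b) = (2*b)*(4 + b) = 2*b*(4 + b))
P(R) = 2*R² (P(R) = (2*R)*R = 2*R²)
Y*P(w(2)) = √17*(2*(2*2*(4 + 2))²) = √17*(2*(2*2*6)²) = √17*(2*24²) = √17*(2*576) = √17*1152 = 1152*√17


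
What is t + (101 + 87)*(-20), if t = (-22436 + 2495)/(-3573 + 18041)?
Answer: -54419621/14468 ≈ -3761.4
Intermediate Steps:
t = -19941/14468 ≈ -1.3783
t + (101 + 87)*(-20) = -19941/14468 + (101 + 87)*(-20) = -19941/14468 + 188*(-20) = -19941/14468 - 3760 = -54419621/14468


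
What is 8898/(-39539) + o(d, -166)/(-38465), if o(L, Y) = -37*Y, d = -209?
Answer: -585110108/1520867635 ≈ -0.38472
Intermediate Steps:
8898/(-39539) + o(d, -166)/(-38465) = 8898/(-39539) - 37*(-166)/(-38465) = 8898*(-1/39539) + 6142*(-1/38465) = -8898/39539 - 6142/38465 = -585110108/1520867635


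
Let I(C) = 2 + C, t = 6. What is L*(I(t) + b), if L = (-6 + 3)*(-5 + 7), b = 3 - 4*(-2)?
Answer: -114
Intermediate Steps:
b = 11 (b = 3 + 8 = 11)
L = -6 (L = -3*2 = -6)
L*(I(t) + b) = -6*((2 + 6) + 11) = -6*(8 + 11) = -6*19 = -114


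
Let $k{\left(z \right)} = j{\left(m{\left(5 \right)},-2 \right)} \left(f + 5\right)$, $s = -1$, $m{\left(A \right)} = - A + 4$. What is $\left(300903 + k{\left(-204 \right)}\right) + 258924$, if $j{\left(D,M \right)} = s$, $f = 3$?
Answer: $559819$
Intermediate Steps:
$m{\left(A \right)} = 4 - A$
$j{\left(D,M \right)} = -1$
$k{\left(z \right)} = -8$ ($k{\left(z \right)} = - (3 + 5) = \left(-1\right) 8 = -8$)
$\left(300903 + k{\left(-204 \right)}\right) + 258924 = \left(300903 - 8\right) + 258924 = 300895 + 258924 = 559819$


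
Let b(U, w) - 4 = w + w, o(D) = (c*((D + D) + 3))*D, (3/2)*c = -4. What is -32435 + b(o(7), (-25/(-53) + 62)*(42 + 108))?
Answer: -725543/53 ≈ -13689.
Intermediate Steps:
c = -8/3 (c = (2/3)*(-4) = -8/3 ≈ -2.6667)
o(D) = D*(-8 - 16*D/3) (o(D) = (-8*((D + D) + 3)/3)*D = (-8*(2*D + 3)/3)*D = (-8*(3 + 2*D)/3)*D = (-8 - 16*D/3)*D = D*(-8 - 16*D/3))
b(U, w) = 4 + 2*w (b(U, w) = 4 + (w + w) = 4 + 2*w)
-32435 + b(o(7), (-25/(-53) + 62)*(42 + 108)) = -32435 + (4 + 2*((-25/(-53) + 62)*(42 + 108))) = -32435 + (4 + 2*((-25*(-1/53) + 62)*150)) = -32435 + (4 + 2*((25/53 + 62)*150)) = -32435 + (4 + 2*((3311/53)*150)) = -32435 + (4 + 2*(496650/53)) = -32435 + (4 + 993300/53) = -32435 + 993512/53 = -725543/53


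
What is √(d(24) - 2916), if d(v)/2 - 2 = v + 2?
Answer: 2*I*√715 ≈ 53.479*I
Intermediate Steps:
d(v) = 8 + 2*v (d(v) = 4 + 2*(v + 2) = 4 + 2*(2 + v) = 4 + (4 + 2*v) = 8 + 2*v)
√(d(24) - 2916) = √((8 + 2*24) - 2916) = √((8 + 48) - 2916) = √(56 - 2916) = √(-2860) = 2*I*√715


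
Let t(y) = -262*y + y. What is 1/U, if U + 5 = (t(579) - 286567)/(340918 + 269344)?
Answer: -305131/1744498 ≈ -0.17491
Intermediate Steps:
t(y) = -261*y
U = -1744498/305131 (U = -5 + (-261*579 - 286567)/(340918 + 269344) = -5 + (-151119 - 286567)/610262 = -5 - 437686*1/610262 = -5 - 218843/305131 = -1744498/305131 ≈ -5.7172)
1/U = 1/(-1744498/305131) = -305131/1744498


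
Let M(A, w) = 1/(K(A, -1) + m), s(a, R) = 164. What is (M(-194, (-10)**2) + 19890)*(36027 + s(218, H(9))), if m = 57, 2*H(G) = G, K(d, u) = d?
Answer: 98617905439/137 ≈ 7.1984e+8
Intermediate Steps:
H(G) = G/2
M(A, w) = 1/(57 + A) (M(A, w) = 1/(A + 57) = 1/(57 + A))
(M(-194, (-10)**2) + 19890)*(36027 + s(218, H(9))) = (1/(57 - 194) + 19890)*(36027 + 164) = (1/(-137) + 19890)*36191 = (-1/137 + 19890)*36191 = (2724929/137)*36191 = 98617905439/137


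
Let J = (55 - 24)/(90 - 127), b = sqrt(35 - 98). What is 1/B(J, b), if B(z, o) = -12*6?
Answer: -1/72 ≈ -0.013889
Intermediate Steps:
b = 3*I*sqrt(7) (b = sqrt(-63) = 3*I*sqrt(7) ≈ 7.9373*I)
J = -31/37 (J = 31/(-37) = 31*(-1/37) = -31/37 ≈ -0.83784)
B(z, o) = -72
1/B(J, b) = 1/(-72) = -1/72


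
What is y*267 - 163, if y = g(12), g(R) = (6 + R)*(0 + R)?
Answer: 57509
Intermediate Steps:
g(R) = R*(6 + R) (g(R) = (6 + R)*R = R*(6 + R))
y = 216 (y = 12*(6 + 12) = 12*18 = 216)
y*267 - 163 = 216*267 - 163 = 57672 - 163 = 57509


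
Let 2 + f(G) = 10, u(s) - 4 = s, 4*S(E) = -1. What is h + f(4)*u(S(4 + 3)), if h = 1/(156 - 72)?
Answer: 2521/84 ≈ 30.012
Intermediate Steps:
S(E) = -1/4 (S(E) = (1/4)*(-1) = -1/4)
u(s) = 4 + s
f(G) = 8 (f(G) = -2 + 10 = 8)
h = 1/84 ≈ 0.011905
h + f(4)*u(S(4 + 3)) = 1/84 + 8*(4 - 1/4) = 1/84 + 8*(15/4) = 1/84 + 30 = 2521/84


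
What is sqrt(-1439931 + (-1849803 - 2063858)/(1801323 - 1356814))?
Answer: 2*I*sqrt(71128796906213215)/444509 ≈ 1200.0*I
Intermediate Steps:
sqrt(-1439931 + (-1849803 - 2063858)/(1801323 - 1356814)) = sqrt(-1439931 - 3913661/444509) = sqrt(-640066202540/444509) = 2*I*sqrt(71128796906213215)/444509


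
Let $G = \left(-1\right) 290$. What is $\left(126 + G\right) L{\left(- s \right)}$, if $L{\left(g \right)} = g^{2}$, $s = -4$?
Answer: $-2624$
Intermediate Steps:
$G = -290$
$\left(126 + G\right) L{\left(- s \right)} = \left(126 - 290\right) \left(\left(-1\right) \left(-4\right)\right)^{2} = - 164 \cdot 4^{2} = \left(-164\right) 16 = -2624$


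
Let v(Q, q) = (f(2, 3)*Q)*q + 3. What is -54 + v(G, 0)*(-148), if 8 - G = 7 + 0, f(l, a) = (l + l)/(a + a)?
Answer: -498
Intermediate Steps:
f(l, a) = l/a (f(l, a) = (2*l)/((2*a)) = (2*l)*(1/(2*a)) = l/a)
G = 1 (G = 8 - (7 + 0) = 8 - 1*7 = 8 - 7 = 1)
v(Q, q) = 3 + 2*Q*q/3 (v(Q, q) = ((2/3)*Q)*q + 3 = ((2*(⅓))*Q)*q + 3 = (2*Q/3)*q + 3 = 2*Q*q/3 + 3 = 3 + 2*Q*q/3)
-54 + v(G, 0)*(-148) = -54 + (3 + (⅔)*1*0)*(-148) = -54 + (3 + 0)*(-148) = -54 + 3*(-148) = -54 - 444 = -498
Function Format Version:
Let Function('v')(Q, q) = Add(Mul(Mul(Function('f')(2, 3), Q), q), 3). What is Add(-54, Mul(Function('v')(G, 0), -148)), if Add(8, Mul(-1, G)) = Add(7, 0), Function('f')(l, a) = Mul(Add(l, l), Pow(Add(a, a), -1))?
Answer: -498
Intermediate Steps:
Function('f')(l, a) = Mul(l, Pow(a, -1)) (Function('f')(l, a) = Mul(Mul(2, l), Pow(Mul(2, a), -1)) = Mul(Mul(2, l), Mul(Rational(1, 2), Pow(a, -1))) = Mul(l, Pow(a, -1)))
G = 1 (G = Add(8, Mul(-1, Add(7, 0))) = Add(8, Mul(-1, 7)) = Add(8, -7) = 1)
Function('v')(Q, q) = Add(3, Mul(Rational(2, 3), Q, q)) (Function('v')(Q, q) = Add(Mul(Mul(Mul(2, Pow(3, -1)), Q), q), 3) = Add(Mul(Mul(Mul(2, Rational(1, 3)), Q), q), 3) = Add(Mul(Mul(Rational(2, 3), Q), q), 3) = Add(Mul(Rational(2, 3), Q, q), 3) = Add(3, Mul(Rational(2, 3), Q, q)))
Add(-54, Mul(Function('v')(G, 0), -148)) = Add(-54, Mul(Add(3, Mul(Rational(2, 3), 1, 0)), -148)) = Add(-54, Mul(Add(3, 0), -148)) = Add(-54, Mul(3, -148)) = Add(-54, -444) = -498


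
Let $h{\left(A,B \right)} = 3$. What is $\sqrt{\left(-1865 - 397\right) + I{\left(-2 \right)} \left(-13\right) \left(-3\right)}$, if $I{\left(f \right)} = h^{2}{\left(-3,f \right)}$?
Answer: $7 i \sqrt{39} \approx 43.715 i$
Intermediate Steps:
$I{\left(f \right)} = 9$ ($I{\left(f \right)} = 3^{2} = 9$)
$\sqrt{\left(-1865 - 397\right) + I{\left(-2 \right)} \left(-13\right) \left(-3\right)} = \sqrt{\left(-1865 - 397\right) + 9 \left(-13\right) \left(-3\right)} = \sqrt{\left(-1865 - 397\right) - -351} = \sqrt{-2262 + 351} = \sqrt{-1911} = 7 i \sqrt{39}$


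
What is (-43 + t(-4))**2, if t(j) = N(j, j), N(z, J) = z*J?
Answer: 729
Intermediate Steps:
N(z, J) = J*z
t(j) = j**2 (t(j) = j*j = j**2)
(-43 + t(-4))**2 = (-43 + (-4)**2)**2 = (-43 + 16)**2 = (-27)**2 = 729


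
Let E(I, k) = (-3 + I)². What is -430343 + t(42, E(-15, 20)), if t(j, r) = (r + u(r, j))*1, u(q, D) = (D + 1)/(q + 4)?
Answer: -141046189/328 ≈ -4.3002e+5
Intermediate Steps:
u(q, D) = (1 + D)/(4 + q)
t(j, r) = r + (1 + j)/(4 + r) (t(j, r) = (r + (1 + j)/(4 + r))*1 = r + (1 + j)/(4 + r))
-430343 + t(42, E(-15, 20)) = -430343 + (1 + 42 + (-3 - 15)²*(4 + (-3 - 15)²))/(4 + (-3 - 15)²) = -430343 + (1 + 42 + (-18)²*(4 + (-18)²))/(4 + (-18)²) = -430343 + (1 + 42 + 324*(4 + 324))/(4 + 324) = -430343 + (1 + 42 + 324*328)/328 = -430343 + (1 + 42 + 106272)/328 = -430343 + (1/328)*106315 = -430343 + 106315/328 = -141046189/328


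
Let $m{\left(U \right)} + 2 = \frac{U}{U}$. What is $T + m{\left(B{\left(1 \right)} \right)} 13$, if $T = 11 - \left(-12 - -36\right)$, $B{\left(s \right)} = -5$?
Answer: $-26$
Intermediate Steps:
$m{\left(U \right)} = -1$ ($m{\left(U \right)} = -2 + \frac{U}{U} = -2 + 1 = -1$)
$T = -13$ ($T = 11 - \left(-12 + 36\right) = 11 - 24 = -13$)
$T + m{\left(B{\left(1 \right)} \right)} 13 = -13 - 13 = -26$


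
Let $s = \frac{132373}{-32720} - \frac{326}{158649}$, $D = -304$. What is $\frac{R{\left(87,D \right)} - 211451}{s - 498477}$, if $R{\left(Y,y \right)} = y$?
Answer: $\frac{1099219205516400}{2587612765699357} \approx 0.4248$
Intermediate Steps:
$s = - \frac{21011510797}{5190995280}$ ($s = 132373 \left(- \frac{1}{32720}\right) - \frac{326}{158649} = - \frac{132373}{32720} - \frac{326}{158649} = - \frac{21011510797}{5190995280} \approx -4.0477$)
$\frac{R{\left(87,D \right)} - 211451}{s - 498477} = \frac{-304 - 211451}{- \frac{21011510797}{5190995280} - 498477} = - \frac{211755}{- \frac{2587612765699357}{5190995280}} = \left(-211755\right) \left(- \frac{5190995280}{2587612765699357}\right) = \frac{1099219205516400}{2587612765699357}$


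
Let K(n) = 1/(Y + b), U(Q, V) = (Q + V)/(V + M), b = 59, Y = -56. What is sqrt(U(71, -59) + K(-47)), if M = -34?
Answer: sqrt(1767)/93 ≈ 0.45200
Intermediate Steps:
U(Q, V) = (Q + V)/(-34 + V) (U(Q, V) = (Q + V)/(V - 34) = (Q + V)/(-34 + V))
K(n) = 1/3 (K(n) = 1/(-56 + 59) = 1/3)
sqrt(U(71, -59) + K(-47)) = sqrt((71 - 59)/(-34 - 59) + 1/3) = sqrt(12/(-93) + 1/3) = sqrt(-1/93*12 + 1/3) = sqrt(-4/31 + 1/3) = sqrt(19/93) = sqrt(1767)/93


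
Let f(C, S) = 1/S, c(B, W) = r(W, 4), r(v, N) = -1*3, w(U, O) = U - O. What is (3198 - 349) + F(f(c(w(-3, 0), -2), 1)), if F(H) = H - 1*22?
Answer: 2828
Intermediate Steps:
r(v, N) = -3
c(B, W) = -3
F(H) = -22 + H (F(H) = H - 22 = -22 + H)
(3198 - 349) + F(f(c(w(-3, 0), -2), 1)) = (3198 - 349) + (-22 + 1/1) = 2849 + (-22 + 1) = 2849 - 21 = 2828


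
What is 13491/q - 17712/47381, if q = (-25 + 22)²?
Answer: 71006407/47381 ≈ 1498.6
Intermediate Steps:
q = 9 (q = (-3)² = 9)
13491/q - 17712/47381 = 13491/9 - 17712/47381 = 13491*(⅑) - 17712*1/47381 = 1499 - 17712/47381 = 71006407/47381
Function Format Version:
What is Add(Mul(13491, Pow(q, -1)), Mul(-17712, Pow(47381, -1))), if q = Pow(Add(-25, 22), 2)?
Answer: Rational(71006407, 47381) ≈ 1498.6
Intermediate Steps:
q = 9 (q = Pow(-3, 2) = 9)
Add(Mul(13491, Pow(q, -1)), Mul(-17712, Pow(47381, -1))) = Add(Mul(13491, Pow(9, -1)), Mul(-17712, Pow(47381, -1))) = Add(Mul(13491, Rational(1, 9)), Mul(-17712, Rational(1, 47381))) = Add(1499, Rational(-17712, 47381)) = Rational(71006407, 47381)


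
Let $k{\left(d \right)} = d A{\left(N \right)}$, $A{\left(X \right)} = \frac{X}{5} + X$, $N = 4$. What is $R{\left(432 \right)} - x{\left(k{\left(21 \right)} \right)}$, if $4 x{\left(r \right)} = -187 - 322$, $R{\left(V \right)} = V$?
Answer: $\frac{2237}{4} \approx 559.25$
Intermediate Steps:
$A{\left(X \right)} = \frac{6 X}{5}$ ($A{\left(X \right)} = X \frac{1}{5} + X = \frac{X}{5} + X = \frac{6 X}{5}$)
$k{\left(d \right)} = \frac{24 d}{5}$ ($k{\left(d \right)} = d \frac{6}{5} \cdot 4 = d \frac{24}{5} = \frac{24 d}{5}$)
$x{\left(r \right)} = - \frac{509}{4}$ ($x{\left(r \right)} = \frac{-187 - 322}{4} = \frac{1}{4} \left(-509\right) = - \frac{509}{4}$)
$R{\left(432 \right)} - x{\left(k{\left(21 \right)} \right)} = 432 - - \frac{509}{4} = 432 + \frac{509}{4} = \frac{2237}{4}$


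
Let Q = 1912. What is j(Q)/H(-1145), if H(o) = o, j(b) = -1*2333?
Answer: 2333/1145 ≈ 2.0376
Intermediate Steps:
j(b) = -2333
j(Q)/H(-1145) = -2333/(-1145) = -2333*(-1/1145) = 2333/1145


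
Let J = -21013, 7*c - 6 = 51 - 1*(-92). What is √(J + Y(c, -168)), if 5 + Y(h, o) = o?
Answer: 3*I*√2354 ≈ 145.55*I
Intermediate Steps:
c = 149/7 (c = 6/7 + (51 - 1*(-92))/7 = 6/7 + (51 + 92)/7 = 6/7 + (⅐)*143 = 6/7 + 143/7 = 149/7 ≈ 21.286)
Y(h, o) = -5 + o
√(J + Y(c, -168)) = √(-21013 + (-5 - 168)) = √(-21013 - 173) = √(-21186) = 3*I*√2354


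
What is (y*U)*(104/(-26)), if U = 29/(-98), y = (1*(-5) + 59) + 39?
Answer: 5394/49 ≈ 110.08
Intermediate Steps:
y = 93 (y = (-5 + 59) + 39 = 54 + 39 = 93)
U = -29/98 (U = 29*(-1/98) = -29/98 ≈ -0.29592)
(y*U)*(104/(-26)) = (93*(-29/98))*(104/(-26)) = -140244*(-1)/(49*26) = -2697/98*(-4) = 5394/49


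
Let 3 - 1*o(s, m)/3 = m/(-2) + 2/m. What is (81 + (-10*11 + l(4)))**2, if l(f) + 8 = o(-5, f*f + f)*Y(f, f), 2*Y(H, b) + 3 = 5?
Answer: 289/100 ≈ 2.8900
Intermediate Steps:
Y(H, b) = 1 (Y(H, b) = -3/2 + (1/2)*5 = -3/2 + 5/2 = 1)
o(s, m) = 9 - 6/m + 3*m/2 (o(s, m) = 9 - 3*(m/(-2) + 2/m) = 9 - 3*(m*(-1/2) + 2/m) = 9 - 3*(-m/2 + 2/m) = 9 - 3*(2/m - m/2) = 9 + (-6/m + 3*m/2) = 9 - 6/m + 3*m/2)
l(f) = 1 - 6/(f + f**2) + 3*f/2 + 3*f**2/2 (l(f) = -8 + (9 - 6/(f*f + f) + 3*(f*f + f)/2)*1 = -8 + (9 - 6/(f**2 + f) + 3*(f**2 + f)/2)*1 = -8 + (9 - 6/(f + f**2) + 3*(f + f**2)/2)*1 = -8 + (9 - 6/(f + f**2) + (3*f/2 + 3*f**2/2))*1 = -8 + (9 - 6/(f + f**2) + 3*f/2 + 3*f**2/2)*1 = -8 + (9 - 6/(f + f**2) + 3*f/2 + 3*f**2/2) = 1 - 6/(f + f**2) + 3*f/2 + 3*f**2/2)
(81 + (-10*11 + l(4)))**2 = (81 + (-10*11 + (1/2)*(-12 + 4*(1 + 4)*(2 + 3*4*(1 + 4)))/(4*(1 + 4))))**2 = (81 + (-110 + (1/2)*(1/4)*(-12 + 4*5*(2 + 3*4*5))/5))**2 = (81 + (-110 + (1/2)*(1/4)*(1/5)*(-12 + 4*5*(2 + 60))))**2 = (81 + (-110 + (1/2)*(1/4)*(1/5)*(-12 + 4*5*62)))**2 = (81 + (-110 + (1/2)*(1/4)*(1/5)*(-12 + 1240)))**2 = (81 + (-110 + (1/2)*(1/4)*(1/5)*1228))**2 = (81 + (-110 + 307/10))**2 = (81 - 793/10)**2 = (17/10)**2 = 289/100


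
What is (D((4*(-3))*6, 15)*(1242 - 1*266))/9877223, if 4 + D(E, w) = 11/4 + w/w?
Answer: -244/9877223 ≈ -2.4703e-5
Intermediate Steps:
D(E, w) = -1/4 (D(E, w) = -4 + (11/4 + w/w) = -4 + (11*(1/4) + 1) = -4 + (11/4 + 1) = -4 + 15/4 = -1/4)
(D((4*(-3))*6, 15)*(1242 - 1*266))/9877223 = -(1242 - 1*266)/4/9877223 = -(1242 - 266)/4*(1/9877223) = -1/4*976*(1/9877223) = -244*1/9877223 = -244/9877223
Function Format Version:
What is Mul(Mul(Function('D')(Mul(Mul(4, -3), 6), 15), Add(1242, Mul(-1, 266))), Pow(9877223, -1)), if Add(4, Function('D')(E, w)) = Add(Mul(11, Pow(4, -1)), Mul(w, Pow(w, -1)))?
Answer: Rational(-244, 9877223) ≈ -2.4703e-5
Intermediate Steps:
Function('D')(E, w) = Rational(-1, 4) (Function('D')(E, w) = Add(-4, Add(Mul(11, Pow(4, -1)), Mul(w, Pow(w, -1)))) = Add(-4, Add(Mul(11, Rational(1, 4)), 1)) = Add(-4, Add(Rational(11, 4), 1)) = Add(-4, Rational(15, 4)) = Rational(-1, 4))
Mul(Mul(Function('D')(Mul(Mul(4, -3), 6), 15), Add(1242, Mul(-1, 266))), Pow(9877223, -1)) = Mul(Mul(Rational(-1, 4), Add(1242, Mul(-1, 266))), Pow(9877223, -1)) = Mul(Mul(Rational(-1, 4), Add(1242, -266)), Rational(1, 9877223)) = Mul(Mul(Rational(-1, 4), 976), Rational(1, 9877223)) = Mul(-244, Rational(1, 9877223)) = Rational(-244, 9877223)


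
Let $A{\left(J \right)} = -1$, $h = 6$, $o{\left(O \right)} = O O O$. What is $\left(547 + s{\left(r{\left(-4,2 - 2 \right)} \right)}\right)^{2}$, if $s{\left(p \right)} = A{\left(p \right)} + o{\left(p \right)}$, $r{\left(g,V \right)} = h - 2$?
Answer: $372100$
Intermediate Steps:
$o{\left(O \right)} = O^{3}$ ($o{\left(O \right)} = O^{2} O = O^{3}$)
$r{\left(g,V \right)} = 4$ ($r{\left(g,V \right)} = 6 - 2 = 4$)
$s{\left(p \right)} = -1 + p^{3}$
$\left(547 + s{\left(r{\left(-4,2 - 2 \right)} \right)}\right)^{2} = \left(547 - \left(1 - 4^{3}\right)\right)^{2} = \left(547 + \left(-1 + 64\right)\right)^{2} = \left(547 + 63\right)^{2} = 610^{2} = 372100$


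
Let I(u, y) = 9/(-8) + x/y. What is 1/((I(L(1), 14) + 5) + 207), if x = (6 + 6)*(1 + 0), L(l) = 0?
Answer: 56/11857 ≈ 0.0047229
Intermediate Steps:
x = 12 (x = 12*1 = 12)
I(u, y) = -9/8 + 12/y (I(u, y) = 9/(-8) + 12/y = 9*(-1/8) + 12/y = -9/8 + 12/y)
1/((I(L(1), 14) + 5) + 207) = 1/(((-9/8 + 12/14) + 5) + 207) = 1/(((-9/8 + 12*(1/14)) + 5) + 207) = 1/(((-9/8 + 6/7) + 5) + 207) = 1/((-15/56 + 5) + 207) = 1/(265/56 + 207) = 1/(11857/56) = 56/11857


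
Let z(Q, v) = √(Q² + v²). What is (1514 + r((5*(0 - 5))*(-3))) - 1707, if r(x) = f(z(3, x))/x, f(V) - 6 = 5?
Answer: -14464/75 ≈ -192.85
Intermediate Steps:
f(V) = 11 (f(V) = 6 + 5 = 11)
r(x) = 11/x
(1514 + r((5*(0 - 5))*(-3))) - 1707 = (1514 + 11/(((5*(0 - 5))*(-3)))) - 1707 = (1514 + 11/(((5*(-5))*(-3)))) - 1707 = (1514 + 11/((-25*(-3)))) - 1707 = (1514 + 11/75) - 1707 = 113561/75 - 1707 = -14464/75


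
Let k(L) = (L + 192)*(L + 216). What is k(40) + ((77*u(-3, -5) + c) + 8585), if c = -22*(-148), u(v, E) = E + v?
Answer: 70617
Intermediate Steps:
k(L) = (192 + L)*(216 + L)
c = 3256
k(40) + ((77*u(-3, -5) + c) + 8585) = (41472 + 40² + 408*40) + ((77*(-5 - 3) + 3256) + 8585) = (41472 + 1600 + 16320) + ((77*(-8) + 3256) + 8585) = 59392 + ((-616 + 3256) + 8585) = 59392 + (2640 + 8585) = 59392 + 11225 = 70617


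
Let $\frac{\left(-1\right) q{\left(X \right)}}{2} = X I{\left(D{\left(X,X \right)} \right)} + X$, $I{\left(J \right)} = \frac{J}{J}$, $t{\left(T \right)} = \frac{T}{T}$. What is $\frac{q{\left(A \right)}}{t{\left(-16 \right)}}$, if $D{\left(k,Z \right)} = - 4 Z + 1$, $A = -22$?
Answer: $88$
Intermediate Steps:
$t{\left(T \right)} = 1$
$D{\left(k,Z \right)} = 1 - 4 Z$
$I{\left(J \right)} = 1$
$q{\left(X \right)} = - 4 X$ ($q{\left(X \right)} = - 2 \left(X 1 + X\right) = - 2 \left(X + X\right) = - 2 \cdot 2 X = - 4 X$)
$\frac{q{\left(A \right)}}{t{\left(-16 \right)}} = \frac{\left(-4\right) \left(-22\right)}{1} = 88 \cdot 1 = 88$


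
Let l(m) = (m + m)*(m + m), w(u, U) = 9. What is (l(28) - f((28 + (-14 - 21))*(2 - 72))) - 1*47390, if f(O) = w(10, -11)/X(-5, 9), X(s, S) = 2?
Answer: -88517/2 ≈ -44259.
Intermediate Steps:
l(m) = 4*m² (l(m) = (2*m)*(2*m) = 4*m²)
f(O) = 9/2
(l(28) - f((28 + (-14 - 21))*(2 - 72))) - 1*47390 = (4*28² - 1*9/2) - 1*47390 = (4*784 - 9/2) - 47390 = (3136 - 9/2) - 47390 = 6263/2 - 47390 = -88517/2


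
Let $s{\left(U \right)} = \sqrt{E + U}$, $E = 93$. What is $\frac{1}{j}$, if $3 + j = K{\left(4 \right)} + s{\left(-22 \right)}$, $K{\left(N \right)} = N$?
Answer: $- \frac{1}{70} + \frac{\sqrt{71}}{70} \approx 0.10609$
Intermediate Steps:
$s{\left(U \right)} = \sqrt{93 + U}$
$j = 1 + \sqrt{71}$ ($j = -3 + \left(4 + \sqrt{93 - 22}\right) = -3 + \left(4 + \sqrt{71}\right) = 1 + \sqrt{71} \approx 9.4261$)
$\frac{1}{j} = \frac{1}{1 + \sqrt{71}}$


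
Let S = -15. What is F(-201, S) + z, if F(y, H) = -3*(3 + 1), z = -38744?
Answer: -38756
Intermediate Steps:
F(y, H) = -12 (F(y, H) = -3*4 = -12)
F(-201, S) + z = -12 - 38744 = -38756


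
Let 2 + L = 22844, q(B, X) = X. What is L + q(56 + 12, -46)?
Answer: 22796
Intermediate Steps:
L = 22842 (L = -2 + 22844 = 22842)
L + q(56 + 12, -46) = 22842 - 46 = 22796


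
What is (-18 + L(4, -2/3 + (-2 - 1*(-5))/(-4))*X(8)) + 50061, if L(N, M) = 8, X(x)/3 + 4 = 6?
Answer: 50091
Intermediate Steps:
X(x) = 6 (X(x) = -12 + 3*6 = -12 + 18 = 6)
(-18 + L(4, -2/3 + (-2 - 1*(-5))/(-4))*X(8)) + 50061 = (-18 + 8*6) + 50061 = (-18 + 48) + 50061 = 30 + 50061 = 50091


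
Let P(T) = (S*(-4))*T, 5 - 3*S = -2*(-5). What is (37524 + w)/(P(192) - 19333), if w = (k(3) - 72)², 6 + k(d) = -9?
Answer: -45093/18053 ≈ -2.4978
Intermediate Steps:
k(d) = -15 (k(d) = -6 - 9 = -15)
S = -5/3 (S = 5/3 - (-2)*(-5)/3 = 5/3 - ⅓*10 = 5/3 - 10/3 = -5/3 ≈ -1.6667)
P(T) = 20*T/3 (P(T) = (-5/3*(-4))*T = 20*T/3)
w = 7569 (w = (-15 - 72)² = (-87)² = 7569)
(37524 + w)/(P(192) - 19333) = (37524 + 7569)/((20/3)*192 - 19333) = 45093/(1280 - 19333) = 45093/(-18053) = 45093*(-1/18053) = -45093/18053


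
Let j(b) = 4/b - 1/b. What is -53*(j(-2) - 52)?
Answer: 5671/2 ≈ 2835.5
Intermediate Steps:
j(b) = 3/b
-53*(j(-2) - 52) = -53*(3/(-2) - 52) = -53*(3*(-1/2) - 52) = -53*(-3/2 - 52) = -53*(-107/2) = 5671/2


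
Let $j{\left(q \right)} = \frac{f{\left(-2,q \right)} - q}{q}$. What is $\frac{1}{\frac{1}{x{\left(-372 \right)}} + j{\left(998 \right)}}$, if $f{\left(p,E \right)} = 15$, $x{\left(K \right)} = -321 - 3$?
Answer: $- \frac{161676}{159745} \approx -1.0121$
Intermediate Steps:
$x{\left(K \right)} = -324$
$j{\left(q \right)} = \frac{15 - q}{q}$
$\frac{1}{\frac{1}{x{\left(-372 \right)}} + j{\left(998 \right)}} = \frac{1}{\frac{1}{-324} + \frac{15 - 998}{998}} = \frac{1}{- \frac{1}{324} + \frac{15 - 998}{998}} = \frac{1}{- \frac{1}{324} + \frac{1}{998} \left(-983\right)} = \frac{1}{- \frac{1}{324} - \frac{983}{998}} = \frac{1}{- \frac{159745}{161676}} = - \frac{161676}{159745}$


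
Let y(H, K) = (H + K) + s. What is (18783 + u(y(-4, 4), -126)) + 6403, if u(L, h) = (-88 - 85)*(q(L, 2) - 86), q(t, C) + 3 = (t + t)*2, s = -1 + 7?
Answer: 36431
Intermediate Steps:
s = 6
y(H, K) = 6 + H + K (y(H, K) = (H + K) + 6 = 6 + H + K)
q(t, C) = -3 + 4*t (q(t, C) = -3 + (t + t)*2 = -3 + (2*t)*2 = -3 + 4*t)
u(L, h) = 15397 - 692*L (u(L, h) = (-88 - 85)*((-3 + 4*L) - 86) = -173*(-89 + 4*L) = 15397 - 692*L)
(18783 + u(y(-4, 4), -126)) + 6403 = (18783 + (15397 - 692*(6 - 4 + 4))) + 6403 = (18783 + (15397 - 692*6)) + 6403 = (18783 + (15397 - 4152)) + 6403 = (18783 + 11245) + 6403 = 30028 + 6403 = 36431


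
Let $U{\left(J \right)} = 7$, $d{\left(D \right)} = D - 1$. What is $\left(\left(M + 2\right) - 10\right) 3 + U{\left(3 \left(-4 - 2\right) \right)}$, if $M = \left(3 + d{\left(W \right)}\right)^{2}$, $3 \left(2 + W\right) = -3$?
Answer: $-14$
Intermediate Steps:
$W = -3$ ($W = -2 + \frac{1}{3} \left(-3\right) = -2 - 1 = -3$)
$d{\left(D \right)} = -1 + D$
$M = 1$ ($M = \left(3 - 4\right)^{2} = \left(-1\right)^{2} = 1$)
$\left(\left(M + 2\right) - 10\right) 3 + U{\left(3 \left(-4 - 2\right) \right)} = \left(\left(1 + 2\right) - 10\right) 3 + 7 = \left(3 - 10\right) 3 + 7 = \left(-7\right) 3 + 7 = -21 + 7 = -14$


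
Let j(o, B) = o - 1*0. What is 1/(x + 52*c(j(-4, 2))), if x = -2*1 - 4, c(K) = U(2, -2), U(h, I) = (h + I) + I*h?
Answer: -1/214 ≈ -0.0046729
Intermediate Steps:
j(o, B) = o (j(o, B) = o + 0 = o)
U(h, I) = I + h + I*h (U(h, I) = (I + h) + I*h = I + h + I*h)
c(K) = -4 (c(K) = -2 + 2 - 2*2 = -2 + 2 - 4 = -4)
x = -6 (x = -2 - 4 = -6)
1/(x + 52*c(j(-4, 2))) = 1/(-6 + 52*(-4)) = 1/(-6 - 208) = 1/(-214) = -1/214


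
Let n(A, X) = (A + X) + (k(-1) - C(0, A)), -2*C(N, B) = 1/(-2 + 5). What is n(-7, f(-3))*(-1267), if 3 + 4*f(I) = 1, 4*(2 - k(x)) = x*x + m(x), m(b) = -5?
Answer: 16471/3 ≈ 5490.3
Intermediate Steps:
k(x) = 13/4 - x²/4 (k(x) = 2 - (x*x - 5)/4 = 2 - (x² - 5)/4 = 2 - (-5 + x²)/4 = 2 + (5/4 - x²/4) = 13/4 - x²/4)
C(N, B) = -⅙ (C(N, B) = -1/(2*(-2 + 5)) = -½/3 = -½*⅓ = -⅙)
f(I) = -½ (f(I) = -¾ + (¼)*1 = -¾ + ¼ = -½)
n(A, X) = 19/6 + A + X (n(A, X) = (A + X) + ((13/4 - ¼*(-1)²) - 1*(-⅙)) = (A + X) + ((13/4 - ¼*1) + ⅙) = (A + X) + ((13/4 - ¼) + ⅙) = (A + X) + (3 + ⅙) = (A + X) + 19/6 = 19/6 + A + X)
n(-7, f(-3))*(-1267) = (19/6 - 7 - ½)*(-1267) = -13/3*(-1267) = 16471/3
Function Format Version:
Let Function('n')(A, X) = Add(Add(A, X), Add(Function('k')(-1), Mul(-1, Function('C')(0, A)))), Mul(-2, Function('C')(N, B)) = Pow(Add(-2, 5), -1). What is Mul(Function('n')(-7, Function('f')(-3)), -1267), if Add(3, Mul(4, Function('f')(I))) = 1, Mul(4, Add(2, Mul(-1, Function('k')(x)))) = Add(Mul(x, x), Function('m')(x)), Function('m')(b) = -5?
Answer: Rational(16471, 3) ≈ 5490.3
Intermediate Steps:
Function('k')(x) = Add(Rational(13, 4), Mul(Rational(-1, 4), Pow(x, 2))) (Function('k')(x) = Add(2, Mul(Rational(-1, 4), Add(Mul(x, x), -5))) = Add(2, Mul(Rational(-1, 4), Add(Pow(x, 2), -5))) = Add(2, Mul(Rational(-1, 4), Add(-5, Pow(x, 2)))) = Add(2, Add(Rational(5, 4), Mul(Rational(-1, 4), Pow(x, 2)))) = Add(Rational(13, 4), Mul(Rational(-1, 4), Pow(x, 2))))
Function('C')(N, B) = Rational(-1, 6) (Function('C')(N, B) = Mul(Rational(-1, 2), Pow(Add(-2, 5), -1)) = Mul(Rational(-1, 2), Pow(3, -1)) = Mul(Rational(-1, 2), Rational(1, 3)) = Rational(-1, 6))
Function('f')(I) = Rational(-1, 2) (Function('f')(I) = Add(Rational(-3, 4), Mul(Rational(1, 4), 1)) = Add(Rational(-3, 4), Rational(1, 4)) = Rational(-1, 2))
Function('n')(A, X) = Add(Rational(19, 6), A, X) (Function('n')(A, X) = Add(Add(A, X), Add(Add(Rational(13, 4), Mul(Rational(-1, 4), Pow(-1, 2))), Mul(-1, Rational(-1, 6)))) = Add(Add(A, X), Add(Add(Rational(13, 4), Mul(Rational(-1, 4), 1)), Rational(1, 6))) = Add(Add(A, X), Add(Add(Rational(13, 4), Rational(-1, 4)), Rational(1, 6))) = Add(Add(A, X), Add(3, Rational(1, 6))) = Add(Add(A, X), Rational(19, 6)) = Add(Rational(19, 6), A, X))
Mul(Function('n')(-7, Function('f')(-3)), -1267) = Mul(Add(Rational(19, 6), -7, Rational(-1, 2)), -1267) = Mul(Rational(-13, 3), -1267) = Rational(16471, 3)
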